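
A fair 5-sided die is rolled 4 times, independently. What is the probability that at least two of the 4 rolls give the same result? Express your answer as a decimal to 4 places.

0.8080

P(all 4 different) = 5/5 · 4/5 · ··· · 2/5 ≈ 0.1920.
P(at least two equal) = 1 − 0.1920 = 0.8080.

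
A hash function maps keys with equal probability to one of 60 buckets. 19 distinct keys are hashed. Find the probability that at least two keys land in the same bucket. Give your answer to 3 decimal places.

0.959

It's easier to compute the probability that all 19 are distinct.
P(all distinct) = 60/60 · 59/60 · ··· · 42/60 ≈ 0.041.
So the probability of at least one match is 1 − 0.041 = 0.959.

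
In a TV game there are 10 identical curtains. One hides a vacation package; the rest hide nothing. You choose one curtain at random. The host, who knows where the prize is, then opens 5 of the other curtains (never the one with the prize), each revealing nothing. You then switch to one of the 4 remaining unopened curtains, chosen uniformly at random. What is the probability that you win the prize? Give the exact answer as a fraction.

9/40

Your original curtain holds the prize with probability 1/10, so the other 9 collectively hold it with probability 9/10.
The host can always find 5 empty curtains to open, so the reveals don't change that 9/10; it is now spread over the 4 remaining unopened curtains.
P(win by switching) = (9/10) · (1/4) = 9/40.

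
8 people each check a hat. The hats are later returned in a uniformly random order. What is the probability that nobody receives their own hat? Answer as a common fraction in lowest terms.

2119/5760

This is the derangement probability: permutations of 8 with no fixed point.
D(8) = 8! · (1 − 1/1! + 1/2! − ··· + (−1)^8/8!) = 14833.
P = 14833/40320 = 2119/5760.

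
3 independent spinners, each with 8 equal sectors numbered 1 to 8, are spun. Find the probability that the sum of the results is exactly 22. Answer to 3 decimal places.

0.012

There are 8^3 = 512 equally likely outcomes.
The number of ordered 3-tuples from {1,…,8} summing to 22 is 6.
P(sum = 22) = 6/512 = 3/256 ≈ 0.012.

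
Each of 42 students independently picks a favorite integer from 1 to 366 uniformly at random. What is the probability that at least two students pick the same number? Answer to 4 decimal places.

0.9134

It's easier to compute the probability that all 42 are distinct.
P(all distinct) = 366/366 · 365/366 · ··· · 325/366 ≈ 0.0866.
So the probability of at least one match is 1 − 0.0866 = 0.9134.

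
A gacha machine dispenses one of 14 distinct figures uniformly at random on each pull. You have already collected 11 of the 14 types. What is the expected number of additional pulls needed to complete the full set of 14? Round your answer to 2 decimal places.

Starting from 11 distinct types, each trial gives a new one with probability (14−i)/14 when i types are held, so the wait for the next new type is 14/(14−i).
E = 14/3 + 14/2 + 14/1 = 77/3 ≈ 25.67.

25.67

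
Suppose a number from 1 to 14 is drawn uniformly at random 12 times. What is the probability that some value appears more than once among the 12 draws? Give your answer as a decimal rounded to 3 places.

P(all 12 different) = 14/14 · 13/14 · ··· · 3/14 ≈ 0.001.
P(at least two equal) = 1 − 0.001 = 0.999.

0.999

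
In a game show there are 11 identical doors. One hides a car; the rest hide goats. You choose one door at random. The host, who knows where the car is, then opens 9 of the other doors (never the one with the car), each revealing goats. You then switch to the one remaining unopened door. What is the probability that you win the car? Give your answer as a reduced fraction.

10/11

Your original door holds the car with probability 1/11, so the other 10 collectively hold it with probability 10/11.
The host can always find 9 empty doors to open, so the reveals don't change that 10/11; it is now spread over the 1 remaining unopened door.
P(win by switching) = (10/11) · (1/1) = 10/11.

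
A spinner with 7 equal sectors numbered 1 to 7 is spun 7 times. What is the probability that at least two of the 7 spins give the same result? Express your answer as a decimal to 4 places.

P(all 7 different) = 7/7 · 6/7 · ··· · 1/7 ≈ 0.0061.
P(at least two equal) = 1 − 0.0061 = 0.9939.

0.9939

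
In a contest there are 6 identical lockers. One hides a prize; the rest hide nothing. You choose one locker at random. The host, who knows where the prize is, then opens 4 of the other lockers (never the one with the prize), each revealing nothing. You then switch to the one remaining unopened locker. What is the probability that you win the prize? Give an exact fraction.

5/6

Your original locker holds the prize with probability 1/6, so the other 5 collectively hold it with probability 5/6.
The host can always find 4 empty lockers to open, so the reveals don't change that 5/6; it is now spread over the 1 remaining unopened locker.
P(win by switching) = (5/6) · (1/1) = 5/6.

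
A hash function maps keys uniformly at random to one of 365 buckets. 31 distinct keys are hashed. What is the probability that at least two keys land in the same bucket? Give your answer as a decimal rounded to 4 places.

0.7305

It's easier to compute the probability that all 31 are distinct.
P(all distinct) = 365/365 · 364/365 · ··· · 335/365 ≈ 0.2695.
So the probability of at least one match is 1 − 0.2695 = 0.7305.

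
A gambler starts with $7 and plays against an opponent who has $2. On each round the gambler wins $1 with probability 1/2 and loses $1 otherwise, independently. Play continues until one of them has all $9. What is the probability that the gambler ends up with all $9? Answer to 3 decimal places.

With a fair step, P(i) = ½P(i−1) + ½P(i+1) with P(0)=0, P(9)=1 has the linear solution P(i) = i/9.
P(7) = 7/9 ≈ 0.778.

0.778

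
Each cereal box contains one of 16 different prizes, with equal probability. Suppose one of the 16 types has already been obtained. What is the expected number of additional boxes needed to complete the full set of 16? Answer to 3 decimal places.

53.092

Starting from 1 distinct type, each trial gives a new one with probability (16−i)/16 when i types are held, so the wait for the next new type is 16/(16−i).
E = 16/15 + 16/14 + 16/13 + 16/12 + 16/11 + 16/10 + 16/9 + 16/8 + 16/7 + 16/6 + 16/5 + 16/4 + 16/3 + 16/2 + 16/1 = 2391514/45045 ≈ 53.092.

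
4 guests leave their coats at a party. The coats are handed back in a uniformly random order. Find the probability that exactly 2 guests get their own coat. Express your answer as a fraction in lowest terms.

1/4

Choose which 2 of the 4 are fixed: C(4,2) = 6 ways.
The remaining 2 must have no fixed point: D(2) = 1.
P = 6·1/24 = 1/4.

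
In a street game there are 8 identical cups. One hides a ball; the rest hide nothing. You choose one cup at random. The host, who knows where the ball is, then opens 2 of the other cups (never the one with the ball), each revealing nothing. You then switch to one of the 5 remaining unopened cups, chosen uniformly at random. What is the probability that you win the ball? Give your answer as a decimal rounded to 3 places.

Your original cup holds the ball with probability 1/8, so the other 7 collectively hold it with probability 7/8.
The host can always find 2 empty cups to open, so the reveals don't change that 7/8; it is now spread over the 5 remaining unopened cups.
P(win by switching) = (7/8) · (1/5) = 7/40 ≈ 0.175.

0.175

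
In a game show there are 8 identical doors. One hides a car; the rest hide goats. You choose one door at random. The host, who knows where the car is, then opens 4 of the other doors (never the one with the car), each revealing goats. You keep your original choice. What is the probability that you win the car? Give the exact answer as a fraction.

1/8

The host can always open 4 empty doors regardless of your choice, so the reveals give no information about your original door.
P(win by staying) = 1/8.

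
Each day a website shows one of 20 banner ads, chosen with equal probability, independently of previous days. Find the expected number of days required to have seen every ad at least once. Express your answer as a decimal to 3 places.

After i distinct types are collected, each trial gives a new one with probability (20−i)/20, so the expected wait for the next new type is 20/(20−i).
E = 20/20 + 20/19 + 20/18 + 20/17 + 20/16 + 20/15 + 20/14 + 20/13 + 20/12 + 20/11 + 20/10 + 20/9 + 20/8 + 20/7 + 20/6 + 20/5 + 20/4 + 20/3 + 20/2 + 20/1 = 279175675/3879876 ≈ 71.955.

71.955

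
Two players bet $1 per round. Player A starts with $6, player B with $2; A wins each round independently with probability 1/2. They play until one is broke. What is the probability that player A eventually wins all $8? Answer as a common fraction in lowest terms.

With a fair step, P(i) = ½P(i−1) + ½P(i+1) with P(0)=0, P(8)=1 has the linear solution P(i) = i/8.
P(6) = 6/8 = 3/4.

3/4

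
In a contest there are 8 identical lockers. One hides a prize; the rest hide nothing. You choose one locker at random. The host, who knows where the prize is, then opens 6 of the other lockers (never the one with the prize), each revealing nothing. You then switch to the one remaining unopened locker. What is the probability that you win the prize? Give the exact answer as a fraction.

Your original locker holds the prize with probability 1/8, so the other 7 collectively hold it with probability 7/8.
The host can always find 6 empty lockers to open, so the reveals don't change that 7/8; it is now spread over the 1 remaining unopened locker.
P(win by switching) = (7/8) · (1/1) = 7/8.

7/8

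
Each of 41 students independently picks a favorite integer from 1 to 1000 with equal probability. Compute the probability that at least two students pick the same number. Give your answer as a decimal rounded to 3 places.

0.565

It's easier to compute the probability that all 41 are distinct.
P(all distinct) = 1000/1000 · 999/1000 · ··· · 960/1000 ≈ 0.435.
So the probability of at least one match is 1 − 0.435 = 0.565.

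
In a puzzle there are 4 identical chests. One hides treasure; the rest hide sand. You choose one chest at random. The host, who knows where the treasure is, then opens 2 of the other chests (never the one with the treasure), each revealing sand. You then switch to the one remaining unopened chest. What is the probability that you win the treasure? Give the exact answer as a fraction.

3/4

Your original chest holds the treasure with probability 1/4, so the other 3 collectively hold it with probability 3/4.
The host can always find 2 empty chests to open, so the reveals don't change that 3/4; it is now spread over the 1 remaining unopened chest.
P(win by switching) = (3/4) · (1/1) = 3/4.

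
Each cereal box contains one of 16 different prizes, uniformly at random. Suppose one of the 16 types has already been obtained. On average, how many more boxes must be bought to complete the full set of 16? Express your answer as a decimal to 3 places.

Starting from 1 distinct type, each trial gives a new one with probability (16−i)/16 when i types are held, so the wait for the next new type is 16/(16−i).
E = 16/15 + 16/14 + 16/13 + 16/12 + 16/11 + 16/10 + 16/9 + 16/8 + 16/7 + 16/6 + 16/5 + 16/4 + 16/3 + 16/2 + 16/1 = 2391514/45045 ≈ 53.092.

53.092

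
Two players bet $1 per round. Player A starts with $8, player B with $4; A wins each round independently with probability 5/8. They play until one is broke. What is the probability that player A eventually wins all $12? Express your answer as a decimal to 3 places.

Let r = q/p = (3/8)/(5/8) = 3/5. The recurrence P(i) = p·P(i+1) + q·P(i−1) with P(0)=0, P(12)=1 gives P(i) = (1 − r^i)/(1 − r^12).
P(8) = (1 − (3/5)^8) / (1 − (3/5)^12) = 441250/447811 ≈ 0.985.

0.985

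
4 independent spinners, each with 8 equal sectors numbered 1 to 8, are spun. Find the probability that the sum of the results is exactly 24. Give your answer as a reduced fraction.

161/4096

There are 8^4 = 4096 equally likely outcomes.
The number of ordered 4-tuples from {1,…,8} summing to 24 is 161.
P(sum = 24) = 161/4096.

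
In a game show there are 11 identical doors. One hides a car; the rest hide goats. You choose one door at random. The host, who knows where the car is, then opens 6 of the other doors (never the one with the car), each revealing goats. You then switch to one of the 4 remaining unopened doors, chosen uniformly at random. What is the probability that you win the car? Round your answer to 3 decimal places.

0.227

Your original door holds the car with probability 1/11, so the other 10 collectively hold it with probability 10/11.
The host can always find 6 empty doors to open, so the reveals don't change that 10/11; it is now spread over the 4 remaining unopened doors.
P(win by switching) = (10/11) · (1/4) = 5/22 ≈ 0.227.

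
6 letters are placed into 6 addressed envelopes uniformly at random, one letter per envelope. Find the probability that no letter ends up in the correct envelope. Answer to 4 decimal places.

0.3681

This is the derangement probability: permutations of 6 with no fixed point.
D(6) = 6! · (1 − 1/1! + 1/2! − ··· + (−1)^6/6!) = 265.
P = 265/720 = 53/144 ≈ 0.3681.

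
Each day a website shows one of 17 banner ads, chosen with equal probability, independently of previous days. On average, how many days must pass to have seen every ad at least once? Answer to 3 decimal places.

58.472

After i distinct types are collected, each trial gives a new one with probability (17−i)/17, so the expected wait for the next new type is 17/(17−i).
E = 17/17 + 17/16 + 17/15 + 17/14 + 17/13 + 17/12 + 17/11 + 17/10 + 17/9 + 17/8 + 17/7 + 17/6 + 17/5 + 17/4 + 17/3 + 17/2 + 17/1 = 42142223/720720 ≈ 58.472.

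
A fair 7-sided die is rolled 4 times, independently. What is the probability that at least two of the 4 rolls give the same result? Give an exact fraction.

223/343

P(all 4 different) = 7/7 · 6/7 · ··· · 4/7 = 120/343.
P(at least two equal) = 1 − 120/343 = 223/343.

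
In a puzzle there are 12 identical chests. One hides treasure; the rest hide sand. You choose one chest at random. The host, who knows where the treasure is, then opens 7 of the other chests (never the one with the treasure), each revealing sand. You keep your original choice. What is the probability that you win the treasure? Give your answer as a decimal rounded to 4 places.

0.0833

The host can always open 7 empty chests regardless of your choice, so the reveals give no information about your original chest.
P(win by staying) = 1/12 ≈ 0.0833.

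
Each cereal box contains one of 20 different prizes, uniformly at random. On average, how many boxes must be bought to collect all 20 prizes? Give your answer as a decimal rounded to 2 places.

After i distinct types are collected, each trial gives a new one with probability (20−i)/20, so the expected wait for the next new type is 20/(20−i).
E = 20/20 + 20/19 + 20/18 + 20/17 + 20/16 + 20/15 + 20/14 + 20/13 + 20/12 + 20/11 + 20/10 + 20/9 + 20/8 + 20/7 + 20/6 + 20/5 + 20/4 + 20/3 + 20/2 + 20/1 = 279175675/3879876 ≈ 71.95.

71.95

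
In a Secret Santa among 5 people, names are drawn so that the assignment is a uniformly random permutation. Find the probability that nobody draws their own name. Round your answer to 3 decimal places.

0.367

This is the derangement probability: permutations of 5 with no fixed point.
D(5) = 5! · (1 − 1/1! + 1/2! − ··· + (−1)^5/5!) = 44.
P = 44/120 = 11/30 ≈ 0.367.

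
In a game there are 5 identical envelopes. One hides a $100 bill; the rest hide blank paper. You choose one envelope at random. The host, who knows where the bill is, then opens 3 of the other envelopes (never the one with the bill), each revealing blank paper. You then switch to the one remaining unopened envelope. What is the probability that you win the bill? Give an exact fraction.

4/5

Your original envelope holds the bill with probability 1/5, so the other 4 collectively hold it with probability 4/5.
The host can always find 3 empty envelopes to open, so the reveals don't change that 4/5; it is now spread over the 1 remaining unopened envelope.
P(win by switching) = (4/5) · (1/1) = 4/5.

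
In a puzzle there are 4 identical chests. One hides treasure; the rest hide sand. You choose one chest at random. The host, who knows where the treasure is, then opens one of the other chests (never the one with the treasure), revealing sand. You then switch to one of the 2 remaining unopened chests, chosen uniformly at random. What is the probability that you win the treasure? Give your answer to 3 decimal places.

Your original chest holds the treasure with probability 1/4, so the other 3 collectively hold it with probability 3/4.
The host can always find an empty chest to open, so this doesn't change that 3/4; it is now spread over the 2 remaining unopened chests.
P(win by switching) = (3/4) · (1/2) = 3/8 ≈ 0.375.

0.375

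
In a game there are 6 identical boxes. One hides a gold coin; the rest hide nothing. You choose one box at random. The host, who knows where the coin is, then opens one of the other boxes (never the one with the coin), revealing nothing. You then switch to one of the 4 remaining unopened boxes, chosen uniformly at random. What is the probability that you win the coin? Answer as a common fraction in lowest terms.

5/24

Your original box holds the coin with probability 1/6, so the other 5 collectively hold it with probability 5/6.
The host can always find an empty box to open, so this doesn't change that 5/6; it is now spread over the 4 remaining unopened boxes.
P(win by switching) = (5/6) · (1/4) = 5/24.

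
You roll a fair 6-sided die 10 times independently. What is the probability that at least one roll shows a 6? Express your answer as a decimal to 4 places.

P(no roll shows a 6) = (5/6)^10 ≈ 0.1615.
P(at least one) = 1 − 0.1615 = 0.8385.

0.8385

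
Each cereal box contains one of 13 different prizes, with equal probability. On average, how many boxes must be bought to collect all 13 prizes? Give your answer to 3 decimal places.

After i distinct types are collected, each trial gives a new one with probability (13−i)/13, so the expected wait for the next new type is 13/(13−i).
E = 13/13 + 13/12 + 13/11 + 13/10 + 13/9 + 13/8 + 13/7 + 13/6 + 13/5 + 13/4 + 13/3 + 13/2 + 13/1 = 1145993/27720 ≈ 41.342.

41.342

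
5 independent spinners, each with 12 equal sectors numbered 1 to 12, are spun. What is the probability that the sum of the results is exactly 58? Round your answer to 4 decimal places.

0.0001

There are 12^5 = 248832 equally likely outcomes.
The number of ordered 5-tuples from {1,…,12} summing to 58 is 15.
P(sum = 58) = 15/248832 = 5/82944 ≈ 0.0001.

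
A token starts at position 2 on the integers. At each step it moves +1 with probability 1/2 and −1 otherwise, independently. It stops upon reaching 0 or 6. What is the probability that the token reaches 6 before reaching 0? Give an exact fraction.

With a fair step, P(i) = ½P(i−1) + ½P(i+1) with P(0)=0, P(6)=1 has the linear solution P(i) = i/6.
P(2) = 2/6 = 1/3.

1/3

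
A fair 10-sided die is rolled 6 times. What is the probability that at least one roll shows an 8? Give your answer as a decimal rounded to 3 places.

0.469

P(no roll shows an 8) = (9/10)^6 ≈ 0.531.
P(at least one) = 1 − 0.531 = 0.469.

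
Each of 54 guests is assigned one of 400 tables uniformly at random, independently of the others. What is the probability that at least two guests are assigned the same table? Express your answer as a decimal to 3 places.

It's easier to compute the probability that all 54 are distinct.
P(all distinct) = 400/400 · 399/400 · ··· · 347/400 ≈ 0.024.
So the probability of at least one match is 1 − 0.024 = 0.976.

0.976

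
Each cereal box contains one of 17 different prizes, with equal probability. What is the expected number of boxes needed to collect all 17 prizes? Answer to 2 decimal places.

After i distinct types are collected, each trial gives a new one with probability (17−i)/17, so the expected wait for the next new type is 17/(17−i).
E = 17/17 + 17/16 + 17/15 + 17/14 + 17/13 + 17/12 + 17/11 + 17/10 + 17/9 + 17/8 + 17/7 + 17/6 + 17/5 + 17/4 + 17/3 + 17/2 + 17/1 = 42142223/720720 ≈ 58.47.

58.47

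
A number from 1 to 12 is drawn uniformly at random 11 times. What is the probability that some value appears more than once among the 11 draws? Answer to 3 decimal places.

P(all 11 different) = 12/12 · 11/12 · ··· · 2/12 ≈ 0.001.
P(at least two equal) = 1 − 0.001 = 0.999.

0.999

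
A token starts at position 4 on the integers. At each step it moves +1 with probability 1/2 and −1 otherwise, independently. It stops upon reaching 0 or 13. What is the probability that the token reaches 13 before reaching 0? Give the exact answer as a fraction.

4/13

With a fair step, P(i) = ½P(i−1) + ½P(i+1) with P(0)=0, P(13)=1 has the linear solution P(i) = i/13.
P(4) = 4/13.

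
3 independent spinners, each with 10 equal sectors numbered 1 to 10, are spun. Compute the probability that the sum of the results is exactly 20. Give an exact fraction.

There are 10^3 = 1000 equally likely outcomes.
The number of ordered 3-tuples from {1,…,10} summing to 20 is 63.
P(sum = 20) = 63/1000.

63/1000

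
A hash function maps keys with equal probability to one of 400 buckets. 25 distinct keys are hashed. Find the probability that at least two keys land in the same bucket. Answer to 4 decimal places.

0.5350

It's easier to compute the probability that all 25 are distinct.
P(all distinct) = 400/400 · 399/400 · ··· · 376/400 ≈ 0.4650.
So the probability of at least one match is 1 − 0.4650 = 0.5350.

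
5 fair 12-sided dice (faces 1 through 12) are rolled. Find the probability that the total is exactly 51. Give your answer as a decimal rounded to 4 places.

0.0029

There are 12^5 = 248832 equally likely outcomes.
The number of ordered 5-tuples from {1,…,12} summing to 51 is 715.
P(sum = 51) = 715/248832 ≈ 0.0029.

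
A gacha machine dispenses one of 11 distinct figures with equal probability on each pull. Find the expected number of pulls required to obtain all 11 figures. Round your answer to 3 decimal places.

After i distinct types are collected, each trial gives a new one with probability (11−i)/11, so the expected wait for the next new type is 11/(11−i).
E = 11/11 + 11/10 + 11/9 + 11/8 + 11/7 + 11/6 + 11/5 + 11/4 + 11/3 + 11/2 + 11/1 = 83711/2520 ≈ 33.219.

33.219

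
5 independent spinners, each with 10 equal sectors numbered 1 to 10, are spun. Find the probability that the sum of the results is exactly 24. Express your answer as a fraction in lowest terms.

33/625

There are 10^5 = 100000 equally likely outcomes.
The number of ordered 5-tuples from {1,…,10} summing to 24 is 5280.
P(sum = 24) = 5280/100000 = 33/625.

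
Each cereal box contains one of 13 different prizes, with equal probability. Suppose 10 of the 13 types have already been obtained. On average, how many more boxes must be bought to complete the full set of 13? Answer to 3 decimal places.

Starting from 10 distinct types, each trial gives a new one with probability (13−i)/13 when i types are held, so the wait for the next new type is 13/(13−i).
E = 13/3 + 13/2 + 13/1 = 143/6 ≈ 23.833.

23.833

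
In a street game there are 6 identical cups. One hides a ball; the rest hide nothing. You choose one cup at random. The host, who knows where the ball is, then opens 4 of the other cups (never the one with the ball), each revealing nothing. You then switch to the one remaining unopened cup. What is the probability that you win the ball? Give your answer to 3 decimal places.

0.833

Your original cup holds the ball with probability 1/6, so the other 5 collectively hold it with probability 5/6.
The host can always find 4 empty cups to open, so the reveals don't change that 5/6; it is now spread over the 1 remaining unopened cup.
P(win by switching) = (5/6) · (1/1) = 5/6 ≈ 0.833.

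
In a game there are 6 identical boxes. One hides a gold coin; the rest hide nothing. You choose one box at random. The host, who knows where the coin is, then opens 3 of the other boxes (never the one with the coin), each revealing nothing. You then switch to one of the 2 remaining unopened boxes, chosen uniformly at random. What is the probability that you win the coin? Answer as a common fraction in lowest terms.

5/12

Your original box holds the coin with probability 1/6, so the other 5 collectively hold it with probability 5/6.
The host can always find 3 empty boxes to open, so the reveals don't change that 5/6; it is now spread over the 2 remaining unopened boxes.
P(win by switching) = (5/6) · (1/2) = 5/12.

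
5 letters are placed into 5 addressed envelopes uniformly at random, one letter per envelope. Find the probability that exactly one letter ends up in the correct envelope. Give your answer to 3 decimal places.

Choose which one is fixed: C(5,1) = 5 ways.
The remaining 4 must have no fixed point: D(4) = 9.
P = 5·9/120 = 3/8 ≈ 0.375.

0.375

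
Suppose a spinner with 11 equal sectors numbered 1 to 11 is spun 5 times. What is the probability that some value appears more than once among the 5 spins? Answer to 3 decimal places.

P(all 5 different) = 11/11 · 10/11 · ··· · 7/11 ≈ 0.344.
P(at least two equal) = 1 − 0.344 = 0.656.

0.656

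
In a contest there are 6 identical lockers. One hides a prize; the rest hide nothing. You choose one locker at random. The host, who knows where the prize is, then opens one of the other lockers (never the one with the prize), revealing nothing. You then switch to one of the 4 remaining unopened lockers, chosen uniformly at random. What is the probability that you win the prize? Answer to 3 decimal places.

0.208

Your original locker holds the prize with probability 1/6, so the other 5 collectively hold it with probability 5/6.
The host can always find an empty locker to open, so this doesn't change that 5/6; it is now spread over the 4 remaining unopened lockers.
P(win by switching) = (5/6) · (1/4) = 5/24 ≈ 0.208.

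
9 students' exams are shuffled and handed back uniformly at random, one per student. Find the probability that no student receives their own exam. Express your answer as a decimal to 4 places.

This is the derangement probability: permutations of 9 with no fixed point.
D(9) = 9! · (1 − 1/1! + 1/2! − ··· + (−1)^9/9!) = 133496.
P = 133496/362880 = 16687/45360 ≈ 0.3679.

0.3679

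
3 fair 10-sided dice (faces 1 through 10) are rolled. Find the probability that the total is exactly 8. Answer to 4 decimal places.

There are 10^3 = 1000 equally likely outcomes.
The number of ordered 3-tuples from {1,…,10} summing to 8 is 21.
P(sum = 8) = 21/1000 ≈ 0.0210.

0.0210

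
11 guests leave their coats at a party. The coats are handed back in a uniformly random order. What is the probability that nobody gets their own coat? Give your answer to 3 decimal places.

0.368

This is the derangement probability: permutations of 11 with no fixed point.
D(11) = 11! · (1 − 1/1! + 1/2! − ··· + (−1)^11/11!) = 14684570.
P = 14684570/39916800 = 1468457/3991680 ≈ 0.368.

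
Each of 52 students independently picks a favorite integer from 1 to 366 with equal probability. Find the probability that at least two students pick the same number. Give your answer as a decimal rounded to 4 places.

It's easier to compute the probability that all 52 are distinct.
P(all distinct) = 366/366 · 365/366 · ··· · 315/366 ≈ 0.0222.
So the probability of at least one match is 1 − 0.0222 = 0.9778.

0.9778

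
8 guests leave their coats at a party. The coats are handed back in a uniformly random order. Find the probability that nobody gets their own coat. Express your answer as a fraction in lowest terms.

2119/5760

This is the derangement probability: permutations of 8 with no fixed point.
D(8) = 8! · (1 − 1/1! + 1/2! − ··· + (−1)^8/8!) = 14833.
P = 14833/40320 = 2119/5760.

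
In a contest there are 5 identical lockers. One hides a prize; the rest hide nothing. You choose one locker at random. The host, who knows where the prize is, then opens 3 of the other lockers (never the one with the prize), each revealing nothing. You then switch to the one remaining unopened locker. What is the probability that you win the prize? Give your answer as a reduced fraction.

4/5

Your original locker holds the prize with probability 1/5, so the other 4 collectively hold it with probability 4/5.
The host can always find 3 empty lockers to open, so the reveals don't change that 4/5; it is now spread over the 1 remaining unopened locker.
P(win by switching) = (4/5) · (1/1) = 4/5.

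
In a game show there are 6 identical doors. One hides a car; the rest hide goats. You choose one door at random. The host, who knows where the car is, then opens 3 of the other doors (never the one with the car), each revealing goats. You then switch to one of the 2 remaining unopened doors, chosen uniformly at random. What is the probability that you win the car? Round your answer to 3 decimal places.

0.417

Your original door holds the car with probability 1/6, so the other 5 collectively hold it with probability 5/6.
The host can always find 3 empty doors to open, so the reveals don't change that 5/6; it is now spread over the 2 remaining unopened doors.
P(win by switching) = (5/6) · (1/2) = 5/12 ≈ 0.417.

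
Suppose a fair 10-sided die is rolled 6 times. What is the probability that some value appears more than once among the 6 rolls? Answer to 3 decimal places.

0.849

P(all 6 different) = 10/10 · 9/10 · ··· · 5/10 ≈ 0.151.
P(at least two equal) = 1 − 0.151 = 0.849.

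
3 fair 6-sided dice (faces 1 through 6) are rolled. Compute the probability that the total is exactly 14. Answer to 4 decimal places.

0.0694

There are 6^3 = 216 equally likely outcomes.
The number of ordered 3-tuples from {1,…,6} summing to 14 is 15.
P(sum = 14) = 15/216 = 5/72 ≈ 0.0694.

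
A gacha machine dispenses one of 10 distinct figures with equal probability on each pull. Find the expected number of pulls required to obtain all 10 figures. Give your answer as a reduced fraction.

After i distinct types are collected, each trial gives a new one with probability (10−i)/10, so the expected wait for the next new type is 10/(10−i).
E = 10/10 + 10/9 + 10/8 + 10/7 + 10/6 + 10/5 + 10/4 + 10/3 + 10/2 + 10/1 = 7381/252.

7381/252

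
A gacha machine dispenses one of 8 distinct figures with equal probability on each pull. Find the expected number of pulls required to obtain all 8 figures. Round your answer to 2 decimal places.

21.74

After i distinct types are collected, each trial gives a new one with probability (8−i)/8, so the expected wait for the next new type is 8/(8−i).
E = 8/8 + 8/7 + 8/6 + 8/5 + 8/4 + 8/3 + 8/2 + 8/1 = 761/35 ≈ 21.74.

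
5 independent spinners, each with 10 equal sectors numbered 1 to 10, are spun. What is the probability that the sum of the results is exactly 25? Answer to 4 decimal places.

There are 10^5 = 100000 equally likely outcomes.
The number of ordered 5-tuples from {1,…,10} summing to 25 is 5631.
P(sum = 25) = 5631/100000 ≈ 0.0563.

0.0563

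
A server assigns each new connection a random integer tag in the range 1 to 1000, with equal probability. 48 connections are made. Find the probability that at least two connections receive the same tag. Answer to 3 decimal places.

It's easier to compute the probability that all 48 are distinct.
P(all distinct) = 1000/1000 · 999/1000 · ··· · 953/1000 ≈ 0.318.
So the probability of at least one match is 1 − 0.318 = 0.682.

0.682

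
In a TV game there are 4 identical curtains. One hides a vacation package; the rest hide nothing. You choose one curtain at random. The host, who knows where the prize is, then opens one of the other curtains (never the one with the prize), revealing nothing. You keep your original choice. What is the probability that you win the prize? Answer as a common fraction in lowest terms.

The host can always open an empty curtain regardless of your choice, so this gives no information about your original curtain.
P(win by staying) = 1/4.

1/4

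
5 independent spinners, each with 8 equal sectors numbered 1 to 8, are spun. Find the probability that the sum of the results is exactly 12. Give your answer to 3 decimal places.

There are 8^5 = 32768 equally likely outcomes.
The number of ordered 5-tuples from {1,…,8} summing to 12 is 330.
P(sum = 12) = 330/32768 = 165/16384 ≈ 0.010.

0.010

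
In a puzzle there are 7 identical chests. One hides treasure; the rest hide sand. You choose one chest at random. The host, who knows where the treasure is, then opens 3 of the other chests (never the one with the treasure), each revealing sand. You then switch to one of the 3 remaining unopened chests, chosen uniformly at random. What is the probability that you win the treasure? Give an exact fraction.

Your original chest holds the treasure with probability 1/7, so the other 6 collectively hold it with probability 6/7.
The host can always find 3 empty chests to open, so the reveals don't change that 6/7; it is now spread over the 3 remaining unopened chests.
P(win by switching) = (6/7) · (1/3) = 2/7.

2/7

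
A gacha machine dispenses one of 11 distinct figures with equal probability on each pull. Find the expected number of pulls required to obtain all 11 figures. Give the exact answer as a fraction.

83711/2520

After i distinct types are collected, each trial gives a new one with probability (11−i)/11, so the expected wait for the next new type is 11/(11−i).
E = 11/11 + 11/10 + 11/9 + 11/8 + 11/7 + 11/6 + 11/5 + 11/4 + 11/3 + 11/2 + 11/1 = 83711/2520.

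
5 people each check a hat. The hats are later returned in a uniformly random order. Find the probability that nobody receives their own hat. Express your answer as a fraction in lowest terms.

11/30

This is the derangement probability: permutations of 5 with no fixed point.
D(5) = 5! · (1 − 1/1! + 1/2! − ··· + (−1)^5/5!) = 44.
P = 44/120 = 11/30.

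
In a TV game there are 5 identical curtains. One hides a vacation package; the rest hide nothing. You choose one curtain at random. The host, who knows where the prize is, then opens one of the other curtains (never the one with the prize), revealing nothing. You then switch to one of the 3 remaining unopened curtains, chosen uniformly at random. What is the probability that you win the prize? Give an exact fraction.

4/15

Your original curtain holds the prize with probability 1/5, so the other 4 collectively hold it with probability 4/5.
The host can always find an empty curtain to open, so this doesn't change that 4/5; it is now spread over the 3 remaining unopened curtains.
P(win by switching) = (4/5) · (1/3) = 4/15.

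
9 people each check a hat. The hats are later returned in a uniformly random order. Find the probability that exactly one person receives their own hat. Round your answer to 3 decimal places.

Choose which one is fixed: C(9,1) = 9 ways.
The remaining 8 must have no fixed point: D(8) = 14833.
P = 9·14833/362880 = 2119/5760 ≈ 0.368.

0.368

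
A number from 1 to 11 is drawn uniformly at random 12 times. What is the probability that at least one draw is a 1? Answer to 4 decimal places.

P(no draw is a 1) = (10/11)^12 ≈ 0.3186.
P(at least one) = 1 − 0.3186 = 0.6814.

0.6814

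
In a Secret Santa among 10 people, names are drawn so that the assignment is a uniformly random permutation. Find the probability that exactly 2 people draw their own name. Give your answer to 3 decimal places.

0.184

Choose which 2 of the 10 are fixed: C(10,2) = 45 ways.
The remaining 8 must have no fixed point: D(8) = 14833.
P = 45·14833/3628800 = 2119/11520 ≈ 0.184.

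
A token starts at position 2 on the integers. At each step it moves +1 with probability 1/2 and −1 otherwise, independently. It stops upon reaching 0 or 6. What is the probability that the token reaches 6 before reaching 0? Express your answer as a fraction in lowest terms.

With a fair step, P(i) = ½P(i−1) + ½P(i+1) with P(0)=0, P(6)=1 has the linear solution P(i) = i/6.
P(2) = 2/6 = 1/3.

1/3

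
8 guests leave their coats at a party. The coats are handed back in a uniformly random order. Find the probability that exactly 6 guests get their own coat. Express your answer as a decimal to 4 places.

0.0007

Choose which 6 of the 8 are fixed: C(8,6) = 28 ways.
The remaining 2 must have no fixed point: D(2) = 1.
P = 28·1/40320 = 1/1440 ≈ 0.0007.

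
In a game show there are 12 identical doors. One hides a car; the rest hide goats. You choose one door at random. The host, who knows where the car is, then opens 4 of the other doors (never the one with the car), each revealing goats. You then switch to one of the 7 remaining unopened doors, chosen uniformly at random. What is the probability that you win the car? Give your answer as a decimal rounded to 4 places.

Your original door holds the car with probability 1/12, so the other 11 collectively hold it with probability 11/12.
The host can always find 4 empty doors to open, so the reveals don't change that 11/12; it is now spread over the 7 remaining unopened doors.
P(win by switching) = (11/12) · (1/7) = 11/84 ≈ 0.1310.

0.1310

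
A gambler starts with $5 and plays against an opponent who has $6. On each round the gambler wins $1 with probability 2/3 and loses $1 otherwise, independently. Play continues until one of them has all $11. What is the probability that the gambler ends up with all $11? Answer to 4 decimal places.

Let r = q/p = (1/3)/(2/3) = 1/2. The recurrence P(i) = p·P(i+1) + q·P(i−1) with P(0)=0, P(11)=1 gives P(i) = (1 − r^i)/(1 − r^11).
P(5) = (1 − (1/2)^5) / (1 − (1/2)^11) = 1984/2047 ≈ 0.9692.

0.9692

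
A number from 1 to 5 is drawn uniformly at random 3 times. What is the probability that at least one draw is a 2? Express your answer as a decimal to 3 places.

0.488

P(no draw is a 2) = (4/5)^3 ≈ 0.512.
P(at least one) = 1 − 0.512 = 0.488.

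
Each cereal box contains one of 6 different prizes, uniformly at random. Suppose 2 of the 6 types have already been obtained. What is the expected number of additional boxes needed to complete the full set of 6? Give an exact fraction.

25/2

Starting from 2 distinct types, each trial gives a new one with probability (6−i)/6 when i types are held, so the wait for the next new type is 6/(6−i).
E = 6/4 + 6/3 + 6/2 + 6/1 = 25/2.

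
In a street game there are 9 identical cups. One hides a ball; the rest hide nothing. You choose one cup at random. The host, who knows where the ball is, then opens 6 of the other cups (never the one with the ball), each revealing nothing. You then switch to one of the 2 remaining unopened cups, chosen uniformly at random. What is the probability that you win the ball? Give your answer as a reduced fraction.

Your original cup holds the ball with probability 1/9, so the other 8 collectively hold it with probability 8/9.
The host can always find 6 empty cups to open, so the reveals don't change that 8/9; it is now spread over the 2 remaining unopened cups.
P(win by switching) = (8/9) · (1/2) = 4/9.

4/9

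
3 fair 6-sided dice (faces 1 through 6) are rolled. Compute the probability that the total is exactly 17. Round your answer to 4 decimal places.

There are 6^3 = 216 equally likely outcomes.
The number of ordered 3-tuples from {1,…,6} summing to 17 is 3.
P(sum = 17) = 3/216 = 1/72 ≈ 0.0139.

0.0139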